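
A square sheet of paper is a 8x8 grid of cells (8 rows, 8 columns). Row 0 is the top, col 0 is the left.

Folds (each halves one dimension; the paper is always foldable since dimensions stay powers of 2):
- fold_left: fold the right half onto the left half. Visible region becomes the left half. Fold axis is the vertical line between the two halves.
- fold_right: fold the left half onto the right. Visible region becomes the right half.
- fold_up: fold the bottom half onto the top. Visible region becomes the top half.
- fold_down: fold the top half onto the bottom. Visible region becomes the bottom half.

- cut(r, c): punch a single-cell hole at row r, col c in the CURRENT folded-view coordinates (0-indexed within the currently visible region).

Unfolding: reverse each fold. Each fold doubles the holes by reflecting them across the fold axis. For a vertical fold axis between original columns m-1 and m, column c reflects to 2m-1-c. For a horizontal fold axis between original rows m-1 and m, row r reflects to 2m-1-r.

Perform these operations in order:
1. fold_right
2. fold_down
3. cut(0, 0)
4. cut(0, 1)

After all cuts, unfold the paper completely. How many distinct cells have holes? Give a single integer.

Op 1 fold_right: fold axis v@4; visible region now rows[0,8) x cols[4,8) = 8x4
Op 2 fold_down: fold axis h@4; visible region now rows[4,8) x cols[4,8) = 4x4
Op 3 cut(0, 0): punch at orig (4,4); cuts so far [(4, 4)]; region rows[4,8) x cols[4,8) = 4x4
Op 4 cut(0, 1): punch at orig (4,5); cuts so far [(4, 4), (4, 5)]; region rows[4,8) x cols[4,8) = 4x4
Unfold 1 (reflect across h@4): 4 holes -> [(3, 4), (3, 5), (4, 4), (4, 5)]
Unfold 2 (reflect across v@4): 8 holes -> [(3, 2), (3, 3), (3, 4), (3, 5), (4, 2), (4, 3), (4, 4), (4, 5)]

Answer: 8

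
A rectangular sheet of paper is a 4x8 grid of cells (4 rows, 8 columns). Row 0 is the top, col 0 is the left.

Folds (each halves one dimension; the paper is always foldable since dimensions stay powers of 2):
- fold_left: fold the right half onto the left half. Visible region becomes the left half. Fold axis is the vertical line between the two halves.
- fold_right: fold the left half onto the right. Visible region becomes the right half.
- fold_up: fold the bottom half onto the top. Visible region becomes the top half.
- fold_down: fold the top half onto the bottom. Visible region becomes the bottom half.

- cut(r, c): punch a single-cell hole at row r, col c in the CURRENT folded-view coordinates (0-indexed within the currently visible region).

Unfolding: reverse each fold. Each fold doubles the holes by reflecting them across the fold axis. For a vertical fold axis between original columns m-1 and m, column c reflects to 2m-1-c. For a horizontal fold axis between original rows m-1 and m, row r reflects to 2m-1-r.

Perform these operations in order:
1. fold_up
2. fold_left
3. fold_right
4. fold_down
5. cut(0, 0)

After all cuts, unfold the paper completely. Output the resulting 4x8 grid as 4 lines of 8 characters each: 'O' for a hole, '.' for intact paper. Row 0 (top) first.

Op 1 fold_up: fold axis h@2; visible region now rows[0,2) x cols[0,8) = 2x8
Op 2 fold_left: fold axis v@4; visible region now rows[0,2) x cols[0,4) = 2x4
Op 3 fold_right: fold axis v@2; visible region now rows[0,2) x cols[2,4) = 2x2
Op 4 fold_down: fold axis h@1; visible region now rows[1,2) x cols[2,4) = 1x2
Op 5 cut(0, 0): punch at orig (1,2); cuts so far [(1, 2)]; region rows[1,2) x cols[2,4) = 1x2
Unfold 1 (reflect across h@1): 2 holes -> [(0, 2), (1, 2)]
Unfold 2 (reflect across v@2): 4 holes -> [(0, 1), (0, 2), (1, 1), (1, 2)]
Unfold 3 (reflect across v@4): 8 holes -> [(0, 1), (0, 2), (0, 5), (0, 6), (1, 1), (1, 2), (1, 5), (1, 6)]
Unfold 4 (reflect across h@2): 16 holes -> [(0, 1), (0, 2), (0, 5), (0, 6), (1, 1), (1, 2), (1, 5), (1, 6), (2, 1), (2, 2), (2, 5), (2, 6), (3, 1), (3, 2), (3, 5), (3, 6)]

Answer: .OO..OO.
.OO..OO.
.OO..OO.
.OO..OO.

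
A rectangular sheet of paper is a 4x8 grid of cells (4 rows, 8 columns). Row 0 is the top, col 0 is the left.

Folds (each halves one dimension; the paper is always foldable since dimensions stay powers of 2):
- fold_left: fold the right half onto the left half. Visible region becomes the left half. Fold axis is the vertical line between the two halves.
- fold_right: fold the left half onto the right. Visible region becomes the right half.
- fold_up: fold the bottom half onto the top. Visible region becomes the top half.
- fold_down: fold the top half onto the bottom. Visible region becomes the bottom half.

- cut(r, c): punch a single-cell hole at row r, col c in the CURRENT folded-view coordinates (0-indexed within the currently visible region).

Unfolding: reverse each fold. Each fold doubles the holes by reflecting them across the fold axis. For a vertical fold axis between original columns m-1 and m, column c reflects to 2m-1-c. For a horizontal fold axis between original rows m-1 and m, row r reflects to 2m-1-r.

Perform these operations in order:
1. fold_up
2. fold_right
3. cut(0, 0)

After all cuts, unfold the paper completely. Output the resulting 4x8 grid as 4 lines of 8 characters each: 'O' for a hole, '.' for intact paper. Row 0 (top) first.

Op 1 fold_up: fold axis h@2; visible region now rows[0,2) x cols[0,8) = 2x8
Op 2 fold_right: fold axis v@4; visible region now rows[0,2) x cols[4,8) = 2x4
Op 3 cut(0, 0): punch at orig (0,4); cuts so far [(0, 4)]; region rows[0,2) x cols[4,8) = 2x4
Unfold 1 (reflect across v@4): 2 holes -> [(0, 3), (0, 4)]
Unfold 2 (reflect across h@2): 4 holes -> [(0, 3), (0, 4), (3, 3), (3, 4)]

Answer: ...OO...
........
........
...OO...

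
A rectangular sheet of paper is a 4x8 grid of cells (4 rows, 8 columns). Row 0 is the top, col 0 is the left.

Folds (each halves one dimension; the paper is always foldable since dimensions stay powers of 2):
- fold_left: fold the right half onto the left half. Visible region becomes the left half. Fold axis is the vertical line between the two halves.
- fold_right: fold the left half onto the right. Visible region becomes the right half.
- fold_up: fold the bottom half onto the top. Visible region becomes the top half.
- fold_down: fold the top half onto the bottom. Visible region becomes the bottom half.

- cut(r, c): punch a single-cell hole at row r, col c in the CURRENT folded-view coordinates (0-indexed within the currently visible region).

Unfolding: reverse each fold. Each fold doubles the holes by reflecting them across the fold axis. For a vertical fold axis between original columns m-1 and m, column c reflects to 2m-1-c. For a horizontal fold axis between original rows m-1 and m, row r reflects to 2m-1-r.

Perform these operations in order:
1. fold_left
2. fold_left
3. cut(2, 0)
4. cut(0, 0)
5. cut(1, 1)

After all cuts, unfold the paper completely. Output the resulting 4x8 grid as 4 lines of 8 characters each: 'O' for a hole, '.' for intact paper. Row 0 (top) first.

Op 1 fold_left: fold axis v@4; visible region now rows[0,4) x cols[0,4) = 4x4
Op 2 fold_left: fold axis v@2; visible region now rows[0,4) x cols[0,2) = 4x2
Op 3 cut(2, 0): punch at orig (2,0); cuts so far [(2, 0)]; region rows[0,4) x cols[0,2) = 4x2
Op 4 cut(0, 0): punch at orig (0,0); cuts so far [(0, 0), (2, 0)]; region rows[0,4) x cols[0,2) = 4x2
Op 5 cut(1, 1): punch at orig (1,1); cuts so far [(0, 0), (1, 1), (2, 0)]; region rows[0,4) x cols[0,2) = 4x2
Unfold 1 (reflect across v@2): 6 holes -> [(0, 0), (0, 3), (1, 1), (1, 2), (2, 0), (2, 3)]
Unfold 2 (reflect across v@4): 12 holes -> [(0, 0), (0, 3), (0, 4), (0, 7), (1, 1), (1, 2), (1, 5), (1, 6), (2, 0), (2, 3), (2, 4), (2, 7)]

Answer: O..OO..O
.OO..OO.
O..OO..O
........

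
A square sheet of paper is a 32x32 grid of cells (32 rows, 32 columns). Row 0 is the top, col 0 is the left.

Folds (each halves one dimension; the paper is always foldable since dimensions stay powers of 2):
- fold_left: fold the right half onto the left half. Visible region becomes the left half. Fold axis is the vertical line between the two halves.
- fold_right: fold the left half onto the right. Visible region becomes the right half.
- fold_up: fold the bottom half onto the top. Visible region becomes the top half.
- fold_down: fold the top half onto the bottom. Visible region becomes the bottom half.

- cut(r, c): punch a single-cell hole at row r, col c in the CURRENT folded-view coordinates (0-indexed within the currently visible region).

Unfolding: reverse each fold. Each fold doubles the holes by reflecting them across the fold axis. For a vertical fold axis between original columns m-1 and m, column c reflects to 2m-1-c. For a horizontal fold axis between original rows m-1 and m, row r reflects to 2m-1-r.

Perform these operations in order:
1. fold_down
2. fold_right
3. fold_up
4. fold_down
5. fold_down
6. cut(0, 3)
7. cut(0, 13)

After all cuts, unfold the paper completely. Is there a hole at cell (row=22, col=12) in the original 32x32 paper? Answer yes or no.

Answer: yes

Derivation:
Op 1 fold_down: fold axis h@16; visible region now rows[16,32) x cols[0,32) = 16x32
Op 2 fold_right: fold axis v@16; visible region now rows[16,32) x cols[16,32) = 16x16
Op 3 fold_up: fold axis h@24; visible region now rows[16,24) x cols[16,32) = 8x16
Op 4 fold_down: fold axis h@20; visible region now rows[20,24) x cols[16,32) = 4x16
Op 5 fold_down: fold axis h@22; visible region now rows[22,24) x cols[16,32) = 2x16
Op 6 cut(0, 3): punch at orig (22,19); cuts so far [(22, 19)]; region rows[22,24) x cols[16,32) = 2x16
Op 7 cut(0, 13): punch at orig (22,29); cuts so far [(22, 19), (22, 29)]; region rows[22,24) x cols[16,32) = 2x16
Unfold 1 (reflect across h@22): 4 holes -> [(21, 19), (21, 29), (22, 19), (22, 29)]
Unfold 2 (reflect across h@20): 8 holes -> [(17, 19), (17, 29), (18, 19), (18, 29), (21, 19), (21, 29), (22, 19), (22, 29)]
Unfold 3 (reflect across h@24): 16 holes -> [(17, 19), (17, 29), (18, 19), (18, 29), (21, 19), (21, 29), (22, 19), (22, 29), (25, 19), (25, 29), (26, 19), (26, 29), (29, 19), (29, 29), (30, 19), (30, 29)]
Unfold 4 (reflect across v@16): 32 holes -> [(17, 2), (17, 12), (17, 19), (17, 29), (18, 2), (18, 12), (18, 19), (18, 29), (21, 2), (21, 12), (21, 19), (21, 29), (22, 2), (22, 12), (22, 19), (22, 29), (25, 2), (25, 12), (25, 19), (25, 29), (26, 2), (26, 12), (26, 19), (26, 29), (29, 2), (29, 12), (29, 19), (29, 29), (30, 2), (30, 12), (30, 19), (30, 29)]
Unfold 5 (reflect across h@16): 64 holes -> [(1, 2), (1, 12), (1, 19), (1, 29), (2, 2), (2, 12), (2, 19), (2, 29), (5, 2), (5, 12), (5, 19), (5, 29), (6, 2), (6, 12), (6, 19), (6, 29), (9, 2), (9, 12), (9, 19), (9, 29), (10, 2), (10, 12), (10, 19), (10, 29), (13, 2), (13, 12), (13, 19), (13, 29), (14, 2), (14, 12), (14, 19), (14, 29), (17, 2), (17, 12), (17, 19), (17, 29), (18, 2), (18, 12), (18, 19), (18, 29), (21, 2), (21, 12), (21, 19), (21, 29), (22, 2), (22, 12), (22, 19), (22, 29), (25, 2), (25, 12), (25, 19), (25, 29), (26, 2), (26, 12), (26, 19), (26, 29), (29, 2), (29, 12), (29, 19), (29, 29), (30, 2), (30, 12), (30, 19), (30, 29)]
Holes: [(1, 2), (1, 12), (1, 19), (1, 29), (2, 2), (2, 12), (2, 19), (2, 29), (5, 2), (5, 12), (5, 19), (5, 29), (6, 2), (6, 12), (6, 19), (6, 29), (9, 2), (9, 12), (9, 19), (9, 29), (10, 2), (10, 12), (10, 19), (10, 29), (13, 2), (13, 12), (13, 19), (13, 29), (14, 2), (14, 12), (14, 19), (14, 29), (17, 2), (17, 12), (17, 19), (17, 29), (18, 2), (18, 12), (18, 19), (18, 29), (21, 2), (21, 12), (21, 19), (21, 29), (22, 2), (22, 12), (22, 19), (22, 29), (25, 2), (25, 12), (25, 19), (25, 29), (26, 2), (26, 12), (26, 19), (26, 29), (29, 2), (29, 12), (29, 19), (29, 29), (30, 2), (30, 12), (30, 19), (30, 29)]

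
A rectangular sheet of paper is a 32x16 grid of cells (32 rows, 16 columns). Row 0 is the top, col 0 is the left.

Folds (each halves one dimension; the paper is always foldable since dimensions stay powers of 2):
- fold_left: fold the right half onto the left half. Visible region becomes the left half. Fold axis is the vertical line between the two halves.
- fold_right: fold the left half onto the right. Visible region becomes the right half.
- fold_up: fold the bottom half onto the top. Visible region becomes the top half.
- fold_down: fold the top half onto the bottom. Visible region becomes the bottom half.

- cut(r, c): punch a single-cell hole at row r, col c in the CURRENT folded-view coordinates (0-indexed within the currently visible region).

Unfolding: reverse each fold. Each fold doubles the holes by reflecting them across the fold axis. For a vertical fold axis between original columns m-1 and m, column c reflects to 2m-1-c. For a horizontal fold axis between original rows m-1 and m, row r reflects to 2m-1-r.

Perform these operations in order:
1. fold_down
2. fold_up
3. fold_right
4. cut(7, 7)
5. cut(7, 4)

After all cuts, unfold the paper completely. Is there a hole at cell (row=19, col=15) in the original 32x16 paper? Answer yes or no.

Answer: no

Derivation:
Op 1 fold_down: fold axis h@16; visible region now rows[16,32) x cols[0,16) = 16x16
Op 2 fold_up: fold axis h@24; visible region now rows[16,24) x cols[0,16) = 8x16
Op 3 fold_right: fold axis v@8; visible region now rows[16,24) x cols[8,16) = 8x8
Op 4 cut(7, 7): punch at orig (23,15); cuts so far [(23, 15)]; region rows[16,24) x cols[8,16) = 8x8
Op 5 cut(7, 4): punch at orig (23,12); cuts so far [(23, 12), (23, 15)]; region rows[16,24) x cols[8,16) = 8x8
Unfold 1 (reflect across v@8): 4 holes -> [(23, 0), (23, 3), (23, 12), (23, 15)]
Unfold 2 (reflect across h@24): 8 holes -> [(23, 0), (23, 3), (23, 12), (23, 15), (24, 0), (24, 3), (24, 12), (24, 15)]
Unfold 3 (reflect across h@16): 16 holes -> [(7, 0), (7, 3), (7, 12), (7, 15), (8, 0), (8, 3), (8, 12), (8, 15), (23, 0), (23, 3), (23, 12), (23, 15), (24, 0), (24, 3), (24, 12), (24, 15)]
Holes: [(7, 0), (7, 3), (7, 12), (7, 15), (8, 0), (8, 3), (8, 12), (8, 15), (23, 0), (23, 3), (23, 12), (23, 15), (24, 0), (24, 3), (24, 12), (24, 15)]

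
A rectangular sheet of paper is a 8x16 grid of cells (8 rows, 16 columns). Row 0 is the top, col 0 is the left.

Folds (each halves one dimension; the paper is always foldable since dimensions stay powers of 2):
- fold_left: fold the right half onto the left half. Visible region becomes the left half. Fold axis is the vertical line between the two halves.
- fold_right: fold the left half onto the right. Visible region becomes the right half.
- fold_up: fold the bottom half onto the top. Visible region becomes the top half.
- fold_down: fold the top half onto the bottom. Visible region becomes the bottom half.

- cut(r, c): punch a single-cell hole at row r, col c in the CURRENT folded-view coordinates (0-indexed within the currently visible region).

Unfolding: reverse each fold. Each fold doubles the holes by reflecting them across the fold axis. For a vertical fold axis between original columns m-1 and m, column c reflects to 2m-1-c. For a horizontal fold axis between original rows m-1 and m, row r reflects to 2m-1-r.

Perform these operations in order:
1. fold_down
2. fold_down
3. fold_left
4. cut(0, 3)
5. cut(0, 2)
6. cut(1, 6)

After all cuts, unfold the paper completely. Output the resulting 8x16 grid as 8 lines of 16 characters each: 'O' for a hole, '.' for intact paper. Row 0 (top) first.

Op 1 fold_down: fold axis h@4; visible region now rows[4,8) x cols[0,16) = 4x16
Op 2 fold_down: fold axis h@6; visible region now rows[6,8) x cols[0,16) = 2x16
Op 3 fold_left: fold axis v@8; visible region now rows[6,8) x cols[0,8) = 2x8
Op 4 cut(0, 3): punch at orig (6,3); cuts so far [(6, 3)]; region rows[6,8) x cols[0,8) = 2x8
Op 5 cut(0, 2): punch at orig (6,2); cuts so far [(6, 2), (6, 3)]; region rows[6,8) x cols[0,8) = 2x8
Op 6 cut(1, 6): punch at orig (7,6); cuts so far [(6, 2), (6, 3), (7, 6)]; region rows[6,8) x cols[0,8) = 2x8
Unfold 1 (reflect across v@8): 6 holes -> [(6, 2), (6, 3), (6, 12), (6, 13), (7, 6), (7, 9)]
Unfold 2 (reflect across h@6): 12 holes -> [(4, 6), (4, 9), (5, 2), (5, 3), (5, 12), (5, 13), (6, 2), (6, 3), (6, 12), (6, 13), (7, 6), (7, 9)]
Unfold 3 (reflect across h@4): 24 holes -> [(0, 6), (0, 9), (1, 2), (1, 3), (1, 12), (1, 13), (2, 2), (2, 3), (2, 12), (2, 13), (3, 6), (3, 9), (4, 6), (4, 9), (5, 2), (5, 3), (5, 12), (5, 13), (6, 2), (6, 3), (6, 12), (6, 13), (7, 6), (7, 9)]

Answer: ......O..O......
..OO........OO..
..OO........OO..
......O..O......
......O..O......
..OO........OO..
..OO........OO..
......O..O......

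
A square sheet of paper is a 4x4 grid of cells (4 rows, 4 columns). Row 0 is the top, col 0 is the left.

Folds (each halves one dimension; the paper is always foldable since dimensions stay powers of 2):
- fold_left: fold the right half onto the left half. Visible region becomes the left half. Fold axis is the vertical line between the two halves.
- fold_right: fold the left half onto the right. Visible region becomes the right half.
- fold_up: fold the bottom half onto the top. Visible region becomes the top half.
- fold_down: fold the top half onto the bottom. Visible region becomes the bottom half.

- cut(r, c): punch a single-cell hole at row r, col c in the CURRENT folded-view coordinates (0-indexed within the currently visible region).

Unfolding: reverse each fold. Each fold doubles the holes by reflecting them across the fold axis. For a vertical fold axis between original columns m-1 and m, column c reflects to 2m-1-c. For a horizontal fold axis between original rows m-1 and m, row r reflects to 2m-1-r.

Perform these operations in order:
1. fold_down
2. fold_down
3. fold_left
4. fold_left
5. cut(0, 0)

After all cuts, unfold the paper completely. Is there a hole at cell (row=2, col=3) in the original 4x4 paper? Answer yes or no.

Answer: yes

Derivation:
Op 1 fold_down: fold axis h@2; visible region now rows[2,4) x cols[0,4) = 2x4
Op 2 fold_down: fold axis h@3; visible region now rows[3,4) x cols[0,4) = 1x4
Op 3 fold_left: fold axis v@2; visible region now rows[3,4) x cols[0,2) = 1x2
Op 4 fold_left: fold axis v@1; visible region now rows[3,4) x cols[0,1) = 1x1
Op 5 cut(0, 0): punch at orig (3,0); cuts so far [(3, 0)]; region rows[3,4) x cols[0,1) = 1x1
Unfold 1 (reflect across v@1): 2 holes -> [(3, 0), (3, 1)]
Unfold 2 (reflect across v@2): 4 holes -> [(3, 0), (3, 1), (3, 2), (3, 3)]
Unfold 3 (reflect across h@3): 8 holes -> [(2, 0), (2, 1), (2, 2), (2, 3), (3, 0), (3, 1), (3, 2), (3, 3)]
Unfold 4 (reflect across h@2): 16 holes -> [(0, 0), (0, 1), (0, 2), (0, 3), (1, 0), (1, 1), (1, 2), (1, 3), (2, 0), (2, 1), (2, 2), (2, 3), (3, 0), (3, 1), (3, 2), (3, 3)]
Holes: [(0, 0), (0, 1), (0, 2), (0, 3), (1, 0), (1, 1), (1, 2), (1, 3), (2, 0), (2, 1), (2, 2), (2, 3), (3, 0), (3, 1), (3, 2), (3, 3)]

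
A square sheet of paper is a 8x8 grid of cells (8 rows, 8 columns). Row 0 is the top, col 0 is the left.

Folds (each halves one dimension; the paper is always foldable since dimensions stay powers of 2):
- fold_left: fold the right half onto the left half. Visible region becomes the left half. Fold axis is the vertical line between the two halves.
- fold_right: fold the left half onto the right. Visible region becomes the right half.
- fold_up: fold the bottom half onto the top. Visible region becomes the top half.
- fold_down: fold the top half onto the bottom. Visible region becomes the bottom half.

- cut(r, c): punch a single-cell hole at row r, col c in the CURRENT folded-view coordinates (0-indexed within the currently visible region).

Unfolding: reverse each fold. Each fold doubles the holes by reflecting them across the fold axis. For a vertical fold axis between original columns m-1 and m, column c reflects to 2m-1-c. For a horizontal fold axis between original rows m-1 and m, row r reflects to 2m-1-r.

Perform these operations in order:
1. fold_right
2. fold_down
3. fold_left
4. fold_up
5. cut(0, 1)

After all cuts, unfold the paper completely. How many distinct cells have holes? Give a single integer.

Answer: 16

Derivation:
Op 1 fold_right: fold axis v@4; visible region now rows[0,8) x cols[4,8) = 8x4
Op 2 fold_down: fold axis h@4; visible region now rows[4,8) x cols[4,8) = 4x4
Op 3 fold_left: fold axis v@6; visible region now rows[4,8) x cols[4,6) = 4x2
Op 4 fold_up: fold axis h@6; visible region now rows[4,6) x cols[4,6) = 2x2
Op 5 cut(0, 1): punch at orig (4,5); cuts so far [(4, 5)]; region rows[4,6) x cols[4,6) = 2x2
Unfold 1 (reflect across h@6): 2 holes -> [(4, 5), (7, 5)]
Unfold 2 (reflect across v@6): 4 holes -> [(4, 5), (4, 6), (7, 5), (7, 6)]
Unfold 3 (reflect across h@4): 8 holes -> [(0, 5), (0, 6), (3, 5), (3, 6), (4, 5), (4, 6), (7, 5), (7, 6)]
Unfold 4 (reflect across v@4): 16 holes -> [(0, 1), (0, 2), (0, 5), (0, 6), (3, 1), (3, 2), (3, 5), (3, 6), (4, 1), (4, 2), (4, 5), (4, 6), (7, 1), (7, 2), (7, 5), (7, 6)]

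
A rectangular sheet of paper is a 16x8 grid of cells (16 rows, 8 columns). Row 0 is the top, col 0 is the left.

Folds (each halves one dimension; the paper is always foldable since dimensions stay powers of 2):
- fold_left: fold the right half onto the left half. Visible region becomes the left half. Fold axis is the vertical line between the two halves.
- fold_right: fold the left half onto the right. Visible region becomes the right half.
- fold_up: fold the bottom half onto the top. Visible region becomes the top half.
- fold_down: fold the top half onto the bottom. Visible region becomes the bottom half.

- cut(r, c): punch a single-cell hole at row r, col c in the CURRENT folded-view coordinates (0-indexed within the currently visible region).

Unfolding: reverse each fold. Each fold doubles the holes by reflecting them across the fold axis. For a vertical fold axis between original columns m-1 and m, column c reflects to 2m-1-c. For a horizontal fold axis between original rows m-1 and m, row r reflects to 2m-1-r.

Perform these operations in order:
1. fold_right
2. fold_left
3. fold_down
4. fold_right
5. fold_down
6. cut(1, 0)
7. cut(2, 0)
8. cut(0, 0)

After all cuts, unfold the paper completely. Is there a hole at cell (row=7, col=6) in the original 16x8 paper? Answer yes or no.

Answer: no

Derivation:
Op 1 fold_right: fold axis v@4; visible region now rows[0,16) x cols[4,8) = 16x4
Op 2 fold_left: fold axis v@6; visible region now rows[0,16) x cols[4,6) = 16x2
Op 3 fold_down: fold axis h@8; visible region now rows[8,16) x cols[4,6) = 8x2
Op 4 fold_right: fold axis v@5; visible region now rows[8,16) x cols[5,6) = 8x1
Op 5 fold_down: fold axis h@12; visible region now rows[12,16) x cols[5,6) = 4x1
Op 6 cut(1, 0): punch at orig (13,5); cuts so far [(13, 5)]; region rows[12,16) x cols[5,6) = 4x1
Op 7 cut(2, 0): punch at orig (14,5); cuts so far [(13, 5), (14, 5)]; region rows[12,16) x cols[5,6) = 4x1
Op 8 cut(0, 0): punch at orig (12,5); cuts so far [(12, 5), (13, 5), (14, 5)]; region rows[12,16) x cols[5,6) = 4x1
Unfold 1 (reflect across h@12): 6 holes -> [(9, 5), (10, 5), (11, 5), (12, 5), (13, 5), (14, 5)]
Unfold 2 (reflect across v@5): 12 holes -> [(9, 4), (9, 5), (10, 4), (10, 5), (11, 4), (11, 5), (12, 4), (12, 5), (13, 4), (13, 5), (14, 4), (14, 5)]
Unfold 3 (reflect across h@8): 24 holes -> [(1, 4), (1, 5), (2, 4), (2, 5), (3, 4), (3, 5), (4, 4), (4, 5), (5, 4), (5, 5), (6, 4), (6, 5), (9, 4), (9, 5), (10, 4), (10, 5), (11, 4), (11, 5), (12, 4), (12, 5), (13, 4), (13, 5), (14, 4), (14, 5)]
Unfold 4 (reflect across v@6): 48 holes -> [(1, 4), (1, 5), (1, 6), (1, 7), (2, 4), (2, 5), (2, 6), (2, 7), (3, 4), (3, 5), (3, 6), (3, 7), (4, 4), (4, 5), (4, 6), (4, 7), (5, 4), (5, 5), (5, 6), (5, 7), (6, 4), (6, 5), (6, 6), (6, 7), (9, 4), (9, 5), (9, 6), (9, 7), (10, 4), (10, 5), (10, 6), (10, 7), (11, 4), (11, 5), (11, 6), (11, 7), (12, 4), (12, 5), (12, 6), (12, 7), (13, 4), (13, 5), (13, 6), (13, 7), (14, 4), (14, 5), (14, 6), (14, 7)]
Unfold 5 (reflect across v@4): 96 holes -> [(1, 0), (1, 1), (1, 2), (1, 3), (1, 4), (1, 5), (1, 6), (1, 7), (2, 0), (2, 1), (2, 2), (2, 3), (2, 4), (2, 5), (2, 6), (2, 7), (3, 0), (3, 1), (3, 2), (3, 3), (3, 4), (3, 5), (3, 6), (3, 7), (4, 0), (4, 1), (4, 2), (4, 3), (4, 4), (4, 5), (4, 6), (4, 7), (5, 0), (5, 1), (5, 2), (5, 3), (5, 4), (5, 5), (5, 6), (5, 7), (6, 0), (6, 1), (6, 2), (6, 3), (6, 4), (6, 5), (6, 6), (6, 7), (9, 0), (9, 1), (9, 2), (9, 3), (9, 4), (9, 5), (9, 6), (9, 7), (10, 0), (10, 1), (10, 2), (10, 3), (10, 4), (10, 5), (10, 6), (10, 7), (11, 0), (11, 1), (11, 2), (11, 3), (11, 4), (11, 5), (11, 6), (11, 7), (12, 0), (12, 1), (12, 2), (12, 3), (12, 4), (12, 5), (12, 6), (12, 7), (13, 0), (13, 1), (13, 2), (13, 3), (13, 4), (13, 5), (13, 6), (13, 7), (14, 0), (14, 1), (14, 2), (14, 3), (14, 4), (14, 5), (14, 6), (14, 7)]
Holes: [(1, 0), (1, 1), (1, 2), (1, 3), (1, 4), (1, 5), (1, 6), (1, 7), (2, 0), (2, 1), (2, 2), (2, 3), (2, 4), (2, 5), (2, 6), (2, 7), (3, 0), (3, 1), (3, 2), (3, 3), (3, 4), (3, 5), (3, 6), (3, 7), (4, 0), (4, 1), (4, 2), (4, 3), (4, 4), (4, 5), (4, 6), (4, 7), (5, 0), (5, 1), (5, 2), (5, 3), (5, 4), (5, 5), (5, 6), (5, 7), (6, 0), (6, 1), (6, 2), (6, 3), (6, 4), (6, 5), (6, 6), (6, 7), (9, 0), (9, 1), (9, 2), (9, 3), (9, 4), (9, 5), (9, 6), (9, 7), (10, 0), (10, 1), (10, 2), (10, 3), (10, 4), (10, 5), (10, 6), (10, 7), (11, 0), (11, 1), (11, 2), (11, 3), (11, 4), (11, 5), (11, 6), (11, 7), (12, 0), (12, 1), (12, 2), (12, 3), (12, 4), (12, 5), (12, 6), (12, 7), (13, 0), (13, 1), (13, 2), (13, 3), (13, 4), (13, 5), (13, 6), (13, 7), (14, 0), (14, 1), (14, 2), (14, 3), (14, 4), (14, 5), (14, 6), (14, 7)]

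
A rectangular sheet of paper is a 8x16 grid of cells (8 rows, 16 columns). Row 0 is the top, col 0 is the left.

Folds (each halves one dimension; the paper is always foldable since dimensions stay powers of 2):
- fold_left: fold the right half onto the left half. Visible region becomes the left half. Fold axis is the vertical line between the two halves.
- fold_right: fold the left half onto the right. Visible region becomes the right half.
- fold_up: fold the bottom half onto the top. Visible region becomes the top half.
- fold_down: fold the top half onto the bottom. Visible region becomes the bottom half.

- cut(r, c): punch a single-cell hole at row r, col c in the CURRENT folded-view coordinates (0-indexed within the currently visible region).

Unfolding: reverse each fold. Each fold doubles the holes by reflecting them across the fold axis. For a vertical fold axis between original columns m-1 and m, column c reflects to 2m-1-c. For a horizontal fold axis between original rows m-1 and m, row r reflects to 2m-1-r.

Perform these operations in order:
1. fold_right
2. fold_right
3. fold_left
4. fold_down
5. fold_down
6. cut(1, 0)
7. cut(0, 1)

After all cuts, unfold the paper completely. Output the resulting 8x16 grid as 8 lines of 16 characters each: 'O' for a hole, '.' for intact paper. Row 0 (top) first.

Op 1 fold_right: fold axis v@8; visible region now rows[0,8) x cols[8,16) = 8x8
Op 2 fold_right: fold axis v@12; visible region now rows[0,8) x cols[12,16) = 8x4
Op 3 fold_left: fold axis v@14; visible region now rows[0,8) x cols[12,14) = 8x2
Op 4 fold_down: fold axis h@4; visible region now rows[4,8) x cols[12,14) = 4x2
Op 5 fold_down: fold axis h@6; visible region now rows[6,8) x cols[12,14) = 2x2
Op 6 cut(1, 0): punch at orig (7,12); cuts so far [(7, 12)]; region rows[6,8) x cols[12,14) = 2x2
Op 7 cut(0, 1): punch at orig (6,13); cuts so far [(6, 13), (7, 12)]; region rows[6,8) x cols[12,14) = 2x2
Unfold 1 (reflect across h@6): 4 holes -> [(4, 12), (5, 13), (6, 13), (7, 12)]
Unfold 2 (reflect across h@4): 8 holes -> [(0, 12), (1, 13), (2, 13), (3, 12), (4, 12), (5, 13), (6, 13), (7, 12)]
Unfold 3 (reflect across v@14): 16 holes -> [(0, 12), (0, 15), (1, 13), (1, 14), (2, 13), (2, 14), (3, 12), (3, 15), (4, 12), (4, 15), (5, 13), (5, 14), (6, 13), (6, 14), (7, 12), (7, 15)]
Unfold 4 (reflect across v@12): 32 holes -> [(0, 8), (0, 11), (0, 12), (0, 15), (1, 9), (1, 10), (1, 13), (1, 14), (2, 9), (2, 10), (2, 13), (2, 14), (3, 8), (3, 11), (3, 12), (3, 15), (4, 8), (4, 11), (4, 12), (4, 15), (5, 9), (5, 10), (5, 13), (5, 14), (6, 9), (6, 10), (6, 13), (6, 14), (7, 8), (7, 11), (7, 12), (7, 15)]
Unfold 5 (reflect across v@8): 64 holes -> [(0, 0), (0, 3), (0, 4), (0, 7), (0, 8), (0, 11), (0, 12), (0, 15), (1, 1), (1, 2), (1, 5), (1, 6), (1, 9), (1, 10), (1, 13), (1, 14), (2, 1), (2, 2), (2, 5), (2, 6), (2, 9), (2, 10), (2, 13), (2, 14), (3, 0), (3, 3), (3, 4), (3, 7), (3, 8), (3, 11), (3, 12), (3, 15), (4, 0), (4, 3), (4, 4), (4, 7), (4, 8), (4, 11), (4, 12), (4, 15), (5, 1), (5, 2), (5, 5), (5, 6), (5, 9), (5, 10), (5, 13), (5, 14), (6, 1), (6, 2), (6, 5), (6, 6), (6, 9), (6, 10), (6, 13), (6, 14), (7, 0), (7, 3), (7, 4), (7, 7), (7, 8), (7, 11), (7, 12), (7, 15)]

Answer: O..OO..OO..OO..O
.OO..OO..OO..OO.
.OO..OO..OO..OO.
O..OO..OO..OO..O
O..OO..OO..OO..O
.OO..OO..OO..OO.
.OO..OO..OO..OO.
O..OO..OO..OO..O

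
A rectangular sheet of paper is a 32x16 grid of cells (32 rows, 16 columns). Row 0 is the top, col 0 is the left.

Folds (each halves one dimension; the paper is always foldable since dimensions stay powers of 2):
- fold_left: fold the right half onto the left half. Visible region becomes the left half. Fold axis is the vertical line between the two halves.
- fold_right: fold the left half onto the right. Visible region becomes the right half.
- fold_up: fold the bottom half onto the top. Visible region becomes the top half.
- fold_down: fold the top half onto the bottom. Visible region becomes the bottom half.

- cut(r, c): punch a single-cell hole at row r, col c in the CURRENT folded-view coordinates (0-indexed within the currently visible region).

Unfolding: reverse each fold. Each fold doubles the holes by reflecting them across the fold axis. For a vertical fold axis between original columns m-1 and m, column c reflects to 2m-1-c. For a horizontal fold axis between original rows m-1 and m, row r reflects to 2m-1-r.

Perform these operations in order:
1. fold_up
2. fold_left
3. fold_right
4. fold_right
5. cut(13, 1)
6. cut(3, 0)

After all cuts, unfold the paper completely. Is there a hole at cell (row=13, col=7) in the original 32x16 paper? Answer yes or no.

Op 1 fold_up: fold axis h@16; visible region now rows[0,16) x cols[0,16) = 16x16
Op 2 fold_left: fold axis v@8; visible region now rows[0,16) x cols[0,8) = 16x8
Op 3 fold_right: fold axis v@4; visible region now rows[0,16) x cols[4,8) = 16x4
Op 4 fold_right: fold axis v@6; visible region now rows[0,16) x cols[6,8) = 16x2
Op 5 cut(13, 1): punch at orig (13,7); cuts so far [(13, 7)]; region rows[0,16) x cols[6,8) = 16x2
Op 6 cut(3, 0): punch at orig (3,6); cuts so far [(3, 6), (13, 7)]; region rows[0,16) x cols[6,8) = 16x2
Unfold 1 (reflect across v@6): 4 holes -> [(3, 5), (3, 6), (13, 4), (13, 7)]
Unfold 2 (reflect across v@4): 8 holes -> [(3, 1), (3, 2), (3, 5), (3, 6), (13, 0), (13, 3), (13, 4), (13, 7)]
Unfold 3 (reflect across v@8): 16 holes -> [(3, 1), (3, 2), (3, 5), (3, 6), (3, 9), (3, 10), (3, 13), (3, 14), (13, 0), (13, 3), (13, 4), (13, 7), (13, 8), (13, 11), (13, 12), (13, 15)]
Unfold 4 (reflect across h@16): 32 holes -> [(3, 1), (3, 2), (3, 5), (3, 6), (3, 9), (3, 10), (3, 13), (3, 14), (13, 0), (13, 3), (13, 4), (13, 7), (13, 8), (13, 11), (13, 12), (13, 15), (18, 0), (18, 3), (18, 4), (18, 7), (18, 8), (18, 11), (18, 12), (18, 15), (28, 1), (28, 2), (28, 5), (28, 6), (28, 9), (28, 10), (28, 13), (28, 14)]
Holes: [(3, 1), (3, 2), (3, 5), (3, 6), (3, 9), (3, 10), (3, 13), (3, 14), (13, 0), (13, 3), (13, 4), (13, 7), (13, 8), (13, 11), (13, 12), (13, 15), (18, 0), (18, 3), (18, 4), (18, 7), (18, 8), (18, 11), (18, 12), (18, 15), (28, 1), (28, 2), (28, 5), (28, 6), (28, 9), (28, 10), (28, 13), (28, 14)]

Answer: yes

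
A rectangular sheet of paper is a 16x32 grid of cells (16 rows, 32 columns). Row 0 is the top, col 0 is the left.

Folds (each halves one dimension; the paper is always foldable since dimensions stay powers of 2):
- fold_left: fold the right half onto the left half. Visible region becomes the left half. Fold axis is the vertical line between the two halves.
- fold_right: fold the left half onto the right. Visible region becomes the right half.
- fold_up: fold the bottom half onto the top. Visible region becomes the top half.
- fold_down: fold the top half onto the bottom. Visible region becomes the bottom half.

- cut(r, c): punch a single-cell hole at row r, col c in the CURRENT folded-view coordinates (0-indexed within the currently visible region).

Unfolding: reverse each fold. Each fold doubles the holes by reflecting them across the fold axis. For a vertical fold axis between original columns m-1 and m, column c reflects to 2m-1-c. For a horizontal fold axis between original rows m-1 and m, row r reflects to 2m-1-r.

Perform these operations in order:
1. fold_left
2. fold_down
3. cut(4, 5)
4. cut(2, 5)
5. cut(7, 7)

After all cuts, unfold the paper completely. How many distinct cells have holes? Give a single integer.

Answer: 12

Derivation:
Op 1 fold_left: fold axis v@16; visible region now rows[0,16) x cols[0,16) = 16x16
Op 2 fold_down: fold axis h@8; visible region now rows[8,16) x cols[0,16) = 8x16
Op 3 cut(4, 5): punch at orig (12,5); cuts so far [(12, 5)]; region rows[8,16) x cols[0,16) = 8x16
Op 4 cut(2, 5): punch at orig (10,5); cuts so far [(10, 5), (12, 5)]; region rows[8,16) x cols[0,16) = 8x16
Op 5 cut(7, 7): punch at orig (15,7); cuts so far [(10, 5), (12, 5), (15, 7)]; region rows[8,16) x cols[0,16) = 8x16
Unfold 1 (reflect across h@8): 6 holes -> [(0, 7), (3, 5), (5, 5), (10, 5), (12, 5), (15, 7)]
Unfold 2 (reflect across v@16): 12 holes -> [(0, 7), (0, 24), (3, 5), (3, 26), (5, 5), (5, 26), (10, 5), (10, 26), (12, 5), (12, 26), (15, 7), (15, 24)]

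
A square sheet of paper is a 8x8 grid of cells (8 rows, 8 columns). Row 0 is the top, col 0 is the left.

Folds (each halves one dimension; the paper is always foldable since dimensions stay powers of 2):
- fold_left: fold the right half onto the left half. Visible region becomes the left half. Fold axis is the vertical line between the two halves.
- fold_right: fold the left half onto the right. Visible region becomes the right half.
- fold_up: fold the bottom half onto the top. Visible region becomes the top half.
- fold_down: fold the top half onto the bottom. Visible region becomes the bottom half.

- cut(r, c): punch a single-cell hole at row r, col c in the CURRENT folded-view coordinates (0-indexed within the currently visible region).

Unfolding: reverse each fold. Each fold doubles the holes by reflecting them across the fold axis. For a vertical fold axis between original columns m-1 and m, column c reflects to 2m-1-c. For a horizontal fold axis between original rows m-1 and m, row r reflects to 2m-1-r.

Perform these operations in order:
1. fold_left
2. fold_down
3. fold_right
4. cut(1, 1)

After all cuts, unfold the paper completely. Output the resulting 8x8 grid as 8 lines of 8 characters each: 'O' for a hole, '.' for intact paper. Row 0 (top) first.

Answer: ........
........
O..OO..O
........
........
O..OO..O
........
........

Derivation:
Op 1 fold_left: fold axis v@4; visible region now rows[0,8) x cols[0,4) = 8x4
Op 2 fold_down: fold axis h@4; visible region now rows[4,8) x cols[0,4) = 4x4
Op 3 fold_right: fold axis v@2; visible region now rows[4,8) x cols[2,4) = 4x2
Op 4 cut(1, 1): punch at orig (5,3); cuts so far [(5, 3)]; region rows[4,8) x cols[2,4) = 4x2
Unfold 1 (reflect across v@2): 2 holes -> [(5, 0), (5, 3)]
Unfold 2 (reflect across h@4): 4 holes -> [(2, 0), (2, 3), (5, 0), (5, 3)]
Unfold 3 (reflect across v@4): 8 holes -> [(2, 0), (2, 3), (2, 4), (2, 7), (5, 0), (5, 3), (5, 4), (5, 7)]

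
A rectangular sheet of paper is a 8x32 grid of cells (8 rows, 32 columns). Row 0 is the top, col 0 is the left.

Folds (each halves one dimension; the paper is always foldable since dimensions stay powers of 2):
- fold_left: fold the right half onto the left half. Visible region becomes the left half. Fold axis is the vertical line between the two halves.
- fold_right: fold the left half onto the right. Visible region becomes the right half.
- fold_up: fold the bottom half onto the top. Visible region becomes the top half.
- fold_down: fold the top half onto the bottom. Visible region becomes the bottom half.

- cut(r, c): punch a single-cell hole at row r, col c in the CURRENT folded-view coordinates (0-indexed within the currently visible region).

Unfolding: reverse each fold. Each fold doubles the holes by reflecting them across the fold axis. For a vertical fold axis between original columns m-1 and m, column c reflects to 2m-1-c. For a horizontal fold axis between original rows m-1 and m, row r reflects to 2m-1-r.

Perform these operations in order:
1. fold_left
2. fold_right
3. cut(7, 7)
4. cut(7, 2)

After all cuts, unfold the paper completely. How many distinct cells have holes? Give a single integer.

Op 1 fold_left: fold axis v@16; visible region now rows[0,8) x cols[0,16) = 8x16
Op 2 fold_right: fold axis v@8; visible region now rows[0,8) x cols[8,16) = 8x8
Op 3 cut(7, 7): punch at orig (7,15); cuts so far [(7, 15)]; region rows[0,8) x cols[8,16) = 8x8
Op 4 cut(7, 2): punch at orig (7,10); cuts so far [(7, 10), (7, 15)]; region rows[0,8) x cols[8,16) = 8x8
Unfold 1 (reflect across v@8): 4 holes -> [(7, 0), (7, 5), (7, 10), (7, 15)]
Unfold 2 (reflect across v@16): 8 holes -> [(7, 0), (7, 5), (7, 10), (7, 15), (7, 16), (7, 21), (7, 26), (7, 31)]

Answer: 8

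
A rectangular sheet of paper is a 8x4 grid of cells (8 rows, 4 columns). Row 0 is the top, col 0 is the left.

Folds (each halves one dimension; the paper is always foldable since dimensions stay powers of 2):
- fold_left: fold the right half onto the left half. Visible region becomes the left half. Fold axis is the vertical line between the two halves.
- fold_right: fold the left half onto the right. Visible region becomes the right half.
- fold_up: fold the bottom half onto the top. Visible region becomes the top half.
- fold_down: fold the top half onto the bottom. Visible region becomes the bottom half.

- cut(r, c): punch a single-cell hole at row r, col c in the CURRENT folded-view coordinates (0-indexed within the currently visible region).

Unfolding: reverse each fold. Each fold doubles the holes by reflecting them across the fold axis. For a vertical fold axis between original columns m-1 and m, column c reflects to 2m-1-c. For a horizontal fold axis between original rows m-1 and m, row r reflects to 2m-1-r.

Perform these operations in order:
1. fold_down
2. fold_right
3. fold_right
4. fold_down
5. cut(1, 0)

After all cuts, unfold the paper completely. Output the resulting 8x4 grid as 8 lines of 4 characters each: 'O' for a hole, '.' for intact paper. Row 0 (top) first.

Answer: OOOO
....
....
OOOO
OOOO
....
....
OOOO

Derivation:
Op 1 fold_down: fold axis h@4; visible region now rows[4,8) x cols[0,4) = 4x4
Op 2 fold_right: fold axis v@2; visible region now rows[4,8) x cols[2,4) = 4x2
Op 3 fold_right: fold axis v@3; visible region now rows[4,8) x cols[3,4) = 4x1
Op 4 fold_down: fold axis h@6; visible region now rows[6,8) x cols[3,4) = 2x1
Op 5 cut(1, 0): punch at orig (7,3); cuts so far [(7, 3)]; region rows[6,8) x cols[3,4) = 2x1
Unfold 1 (reflect across h@6): 2 holes -> [(4, 3), (7, 3)]
Unfold 2 (reflect across v@3): 4 holes -> [(4, 2), (4, 3), (7, 2), (7, 3)]
Unfold 3 (reflect across v@2): 8 holes -> [(4, 0), (4, 1), (4, 2), (4, 3), (7, 0), (7, 1), (7, 2), (7, 3)]
Unfold 4 (reflect across h@4): 16 holes -> [(0, 0), (0, 1), (0, 2), (0, 3), (3, 0), (3, 1), (3, 2), (3, 3), (4, 0), (4, 1), (4, 2), (4, 3), (7, 0), (7, 1), (7, 2), (7, 3)]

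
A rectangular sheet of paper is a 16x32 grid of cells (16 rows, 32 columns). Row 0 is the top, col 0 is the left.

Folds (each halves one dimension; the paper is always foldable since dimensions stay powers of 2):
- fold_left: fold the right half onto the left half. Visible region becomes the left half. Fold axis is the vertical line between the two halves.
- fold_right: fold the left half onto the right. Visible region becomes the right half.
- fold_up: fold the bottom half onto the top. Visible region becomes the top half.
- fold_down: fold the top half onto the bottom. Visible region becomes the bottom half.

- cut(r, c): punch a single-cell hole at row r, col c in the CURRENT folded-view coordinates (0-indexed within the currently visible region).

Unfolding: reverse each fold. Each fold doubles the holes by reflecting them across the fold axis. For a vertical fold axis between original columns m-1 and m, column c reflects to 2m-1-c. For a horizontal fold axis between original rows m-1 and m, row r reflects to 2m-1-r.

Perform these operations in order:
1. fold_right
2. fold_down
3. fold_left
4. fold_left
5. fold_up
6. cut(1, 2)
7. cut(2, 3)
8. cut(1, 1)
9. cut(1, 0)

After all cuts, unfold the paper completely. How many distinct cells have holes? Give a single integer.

Answer: 128

Derivation:
Op 1 fold_right: fold axis v@16; visible region now rows[0,16) x cols[16,32) = 16x16
Op 2 fold_down: fold axis h@8; visible region now rows[8,16) x cols[16,32) = 8x16
Op 3 fold_left: fold axis v@24; visible region now rows[8,16) x cols[16,24) = 8x8
Op 4 fold_left: fold axis v@20; visible region now rows[8,16) x cols[16,20) = 8x4
Op 5 fold_up: fold axis h@12; visible region now rows[8,12) x cols[16,20) = 4x4
Op 6 cut(1, 2): punch at orig (9,18); cuts so far [(9, 18)]; region rows[8,12) x cols[16,20) = 4x4
Op 7 cut(2, 3): punch at orig (10,19); cuts so far [(9, 18), (10, 19)]; region rows[8,12) x cols[16,20) = 4x4
Op 8 cut(1, 1): punch at orig (9,17); cuts so far [(9, 17), (9, 18), (10, 19)]; region rows[8,12) x cols[16,20) = 4x4
Op 9 cut(1, 0): punch at orig (9,16); cuts so far [(9, 16), (9, 17), (9, 18), (10, 19)]; region rows[8,12) x cols[16,20) = 4x4
Unfold 1 (reflect across h@12): 8 holes -> [(9, 16), (9, 17), (9, 18), (10, 19), (13, 19), (14, 16), (14, 17), (14, 18)]
Unfold 2 (reflect across v@20): 16 holes -> [(9, 16), (9, 17), (9, 18), (9, 21), (9, 22), (9, 23), (10, 19), (10, 20), (13, 19), (13, 20), (14, 16), (14, 17), (14, 18), (14, 21), (14, 22), (14, 23)]
Unfold 3 (reflect across v@24): 32 holes -> [(9, 16), (9, 17), (9, 18), (9, 21), (9, 22), (9, 23), (9, 24), (9, 25), (9, 26), (9, 29), (9, 30), (9, 31), (10, 19), (10, 20), (10, 27), (10, 28), (13, 19), (13, 20), (13, 27), (13, 28), (14, 16), (14, 17), (14, 18), (14, 21), (14, 22), (14, 23), (14, 24), (14, 25), (14, 26), (14, 29), (14, 30), (14, 31)]
Unfold 4 (reflect across h@8): 64 holes -> [(1, 16), (1, 17), (1, 18), (1, 21), (1, 22), (1, 23), (1, 24), (1, 25), (1, 26), (1, 29), (1, 30), (1, 31), (2, 19), (2, 20), (2, 27), (2, 28), (5, 19), (5, 20), (5, 27), (5, 28), (6, 16), (6, 17), (6, 18), (6, 21), (6, 22), (6, 23), (6, 24), (6, 25), (6, 26), (6, 29), (6, 30), (6, 31), (9, 16), (9, 17), (9, 18), (9, 21), (9, 22), (9, 23), (9, 24), (9, 25), (9, 26), (9, 29), (9, 30), (9, 31), (10, 19), (10, 20), (10, 27), (10, 28), (13, 19), (13, 20), (13, 27), (13, 28), (14, 16), (14, 17), (14, 18), (14, 21), (14, 22), (14, 23), (14, 24), (14, 25), (14, 26), (14, 29), (14, 30), (14, 31)]
Unfold 5 (reflect across v@16): 128 holes -> [(1, 0), (1, 1), (1, 2), (1, 5), (1, 6), (1, 7), (1, 8), (1, 9), (1, 10), (1, 13), (1, 14), (1, 15), (1, 16), (1, 17), (1, 18), (1, 21), (1, 22), (1, 23), (1, 24), (1, 25), (1, 26), (1, 29), (1, 30), (1, 31), (2, 3), (2, 4), (2, 11), (2, 12), (2, 19), (2, 20), (2, 27), (2, 28), (5, 3), (5, 4), (5, 11), (5, 12), (5, 19), (5, 20), (5, 27), (5, 28), (6, 0), (6, 1), (6, 2), (6, 5), (6, 6), (6, 7), (6, 8), (6, 9), (6, 10), (6, 13), (6, 14), (6, 15), (6, 16), (6, 17), (6, 18), (6, 21), (6, 22), (6, 23), (6, 24), (6, 25), (6, 26), (6, 29), (6, 30), (6, 31), (9, 0), (9, 1), (9, 2), (9, 5), (9, 6), (9, 7), (9, 8), (9, 9), (9, 10), (9, 13), (9, 14), (9, 15), (9, 16), (9, 17), (9, 18), (9, 21), (9, 22), (9, 23), (9, 24), (9, 25), (9, 26), (9, 29), (9, 30), (9, 31), (10, 3), (10, 4), (10, 11), (10, 12), (10, 19), (10, 20), (10, 27), (10, 28), (13, 3), (13, 4), (13, 11), (13, 12), (13, 19), (13, 20), (13, 27), (13, 28), (14, 0), (14, 1), (14, 2), (14, 5), (14, 6), (14, 7), (14, 8), (14, 9), (14, 10), (14, 13), (14, 14), (14, 15), (14, 16), (14, 17), (14, 18), (14, 21), (14, 22), (14, 23), (14, 24), (14, 25), (14, 26), (14, 29), (14, 30), (14, 31)]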